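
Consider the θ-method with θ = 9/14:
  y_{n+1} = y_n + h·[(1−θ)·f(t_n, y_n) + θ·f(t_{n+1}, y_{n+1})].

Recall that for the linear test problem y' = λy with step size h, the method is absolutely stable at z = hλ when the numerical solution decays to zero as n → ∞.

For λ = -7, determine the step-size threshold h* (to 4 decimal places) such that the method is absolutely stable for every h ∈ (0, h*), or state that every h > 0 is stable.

Test eqn y'=λy, z=hλ:
  y_{n+1} = y_n + z·[5/14·y_n + 9/14·y_{n+1}] ⇒ (1 − 9/14z)y_{n+1} = (1 + 5/14z)y_n
  Hence R(z) = (1 + 5/14z)/(1 − 9/14z).

Solve |R(x)|<1 on ℝ⁻.
x=-1.3: |R|=0.2918
x=-2: |R|=0.1250
x=-10: |R|=0.3462
x=-100: |R|=0.5317
θ=9/14≥1/2 ⇒ |1+5/14x|<|1−9/14x| ∀x<0 ⇒ unbounded interval.

(−∞, 0) — no finite endpoint. Any h>0 works for λ=-7.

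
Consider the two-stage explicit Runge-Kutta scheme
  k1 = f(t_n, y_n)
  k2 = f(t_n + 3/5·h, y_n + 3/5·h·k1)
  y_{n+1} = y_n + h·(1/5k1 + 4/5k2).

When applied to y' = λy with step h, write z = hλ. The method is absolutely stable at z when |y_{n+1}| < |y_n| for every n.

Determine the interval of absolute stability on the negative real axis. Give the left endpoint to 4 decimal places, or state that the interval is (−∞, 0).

On y'=λy, z=hλ:
  k1=λy_n ⇒ h·k1=z·y_n;  k2=λ(1+3/5z)y_n ⇒ h·k2=z(1+3/5z)y_n
  y_{n+1}/y_n = 1 + 1/5z + 4/5z(1+3/5z) = 1 + z + 12/25z²
  Hence R(z) = 1 + z + 12/25z².

Solve |R(x)|<1 on ℝ⁻.
x=-1.17: |R|=0.4871
R=1: x+12/25x²=0 ⇒ x=−25/12=-2.0833; min R=1−1/(4·12/25)=0.4792>−1
Confirm numerically:
  x=-1.718: |R|=0.69873 <1
  x=-1.710: |R|=0.69357 <1
  x=-1.552: |R|=0.60418 <1
  x=-1.282: |R|=0.50689 <1
  x=-2.525: |R|=1.53530 >1
  x=-2.161: |R|=1.08056 >1
Interval (-2.0833, 0).

z∈(-2.0833,0).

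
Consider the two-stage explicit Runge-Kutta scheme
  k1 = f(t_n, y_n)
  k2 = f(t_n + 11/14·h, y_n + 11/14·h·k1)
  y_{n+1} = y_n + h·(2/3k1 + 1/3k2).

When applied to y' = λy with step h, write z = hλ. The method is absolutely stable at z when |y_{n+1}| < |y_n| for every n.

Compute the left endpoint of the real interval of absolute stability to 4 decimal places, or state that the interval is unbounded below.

On y'=λy, z=hλ:
  k1=λy_n ⇒ h·k1=z·y_n;  k2=λ(1+11/14z)y_n ⇒ h·k2=z(1+11/14z)y_n
  y_{n+1}/y_n = 1 + 2/3z + 1/3z(1+11/14z) = 1 + z + 11/42z²
  so R(z) = 1 + z + 11/42z².

Boundary: |R(x)|=1, x<0.
x=-1.58: |R|=0.0738
R=1: x+11/42x²=0 ⇒ x=−42/11=-3.8182; min R=1−1/(4·11/42)=0.0455>−1
Confirm numerically:
  x=-2.969: |R|=0.33968 <1
  x=-2.478: |R|=0.13022 <1
  x=-2.326: |R|=0.09098 <1
  x=-1.542: |R|=0.08075 <1
  x=-4.410: |R|=1.68355 >1
  x=-4.280: |R|=1.51768 >1
  x=-4.169: |R|=1.38305 >1
So |R|<1 on (-3.8182, 0).

left endpoint -3.8182.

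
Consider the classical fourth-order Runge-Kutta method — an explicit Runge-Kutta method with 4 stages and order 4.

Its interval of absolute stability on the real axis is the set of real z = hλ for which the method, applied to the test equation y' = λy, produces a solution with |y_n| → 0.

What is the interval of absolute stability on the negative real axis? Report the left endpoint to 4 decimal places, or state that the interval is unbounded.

(-2.7853, 0).

Set f=λy, z=hλ:
  order 4, 4-stage ⇒ R(z)=1+z+z^2/2+z^3/6+z^4/24
  (e.g. R(-0.79)=0.45611, |R|=0.45611)

Find x<0 with |R(x)|<1.
x=-0.79: |R|=0.4561
|R(-2.76)|=0.9625 |R(-2.62)|=0.7781 |R(-1.12)|=0.3386
Bisect:
  x_lo=-3.1914 |R|=1.8061  x_hi=-0.2047 |R|=0.8149
  mid=-1.69806 |R|=0.27403 →hi
  mid=-2.44475 |R|=0.59677 →hi
  mid=-2.81809 |R|=1.05058 →lo
  mid=-2.63142 |R|=0.79173 →hi
  mid=-2.72476 |R|=0.91250 →hi
  mid=-2.77142 |R|=0.97929 →hi
  mid=-2.79476 |R|=1.01436 →lo
  mid=-2.78309 |R|=0.99668 →hi
  ...
  [-2.78546,-2.78528] ⇒ x*=-2.7853
So |R|<1 on (-2.7853, 0).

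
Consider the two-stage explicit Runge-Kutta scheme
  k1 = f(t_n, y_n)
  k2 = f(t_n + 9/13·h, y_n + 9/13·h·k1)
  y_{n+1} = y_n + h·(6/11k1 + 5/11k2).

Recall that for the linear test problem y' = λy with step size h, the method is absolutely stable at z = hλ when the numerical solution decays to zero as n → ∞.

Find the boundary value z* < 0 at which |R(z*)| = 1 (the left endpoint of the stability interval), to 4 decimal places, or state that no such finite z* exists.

Set f=λy, z=hλ:
  k1=λy_n ⇒ h·k1=z·y_n;  k2=λ(1+9/13z)y_n ⇒ h·k2=z(1+9/13z)y_n
  y_{n+1}/y_n = 1 + 6/11z + 5/11z(1+9/13z) = 1 + z + 45/143z²
  R(z) = 1 + z + 45/143z².

Solve |R(x)|<1 on ℝ⁻.
x=-0.8: |R|=0.4014
R=1: x+45/143x²=0 ⇒ x=−143/45=-3.1778; min R=1−1/(4·45/143)=0.2056>−1
Confirm numerically:
  x=-2.752: |R|=0.63127 <1
  x=-2.395: |R|=0.41004 <1
  x=-2.301: |R|=0.36513 <1
  x=-2.137: |R|=0.30010 <1
  x=-3.751: |R|=1.67662 >1
  x=-3.698: |R|=1.60539 >1
  x=-3.580: |R|=1.45313 >1
Stable set (-3.1778, 0).

left endpoint -3.1778.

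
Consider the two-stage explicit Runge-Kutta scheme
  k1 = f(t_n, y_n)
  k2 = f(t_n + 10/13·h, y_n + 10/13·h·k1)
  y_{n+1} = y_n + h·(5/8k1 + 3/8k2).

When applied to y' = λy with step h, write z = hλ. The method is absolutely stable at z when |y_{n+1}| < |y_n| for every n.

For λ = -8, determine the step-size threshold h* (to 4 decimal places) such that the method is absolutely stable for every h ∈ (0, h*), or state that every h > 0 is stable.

Test eqn y'=λy, z=hλ:
  k1=λy_n ⇒ h·k1=z·y_n;  k2=λ(1+10/13z)y_n ⇒ h·k2=z(1+10/13z)y_n
  y_{n+1}/y_n = 1 + 5/8z + 3/8z(1+10/13z) = 1 + z + 15/52z²
  R(z) = 1 + z + 15/52z².

Boundary: |R(x)|=1, x<0.
x=-1.46: |R|=0.1549
R=1: x+15/52x²=0 ⇒ x=−52/15=-3.4667; min R=1−1/(4·15/52)=0.1333>−1
Confirm numerically:
  x=-2.840: |R|=0.48662 <1
  x=-2.528: |R|=0.31550 <1
  x=-2.294: |R|=0.22401 <1
  x=-1.527: |R|=0.14561 <1
  x=-3.830: |R|=1.40141 >1
  x=-3.816: |R|=1.38454 >1
  x=-3.497: |R|=1.03060 >1
Interval (-3.4667, 0).

(-3.4667,0); λ=-8 ⇒ h* = (52/15)/8 = 0.4333.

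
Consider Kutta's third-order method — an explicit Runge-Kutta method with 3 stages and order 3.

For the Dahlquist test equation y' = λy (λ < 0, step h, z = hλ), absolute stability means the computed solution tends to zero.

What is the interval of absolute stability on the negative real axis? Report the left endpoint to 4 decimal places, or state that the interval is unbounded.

z∈(-2.5127,0).

Set f=λy, z=hλ:
  order 3, 3-stage ⇒ R(z)=1+z+z^2/2+z^3/6
  (e.g. R(-1.75)=-0.11198, |R|=0.11198)

Boundary: |R(x)|=1, x<0.
x=-1.75: |R|=0.1120
|R(-2.24)|=0.6044 |R(-1.99)|=0.3234 |R(-1.9)|=0.2382
Bisect:
  x_lo=-3.1104 |R|=2.2884  x_hi=-0.3239 |R|=0.7229
  mid=-1.71712 |R|=0.08669 →hi
  mid=-2.41375 |R|=0.84448 →hi
  mid=-2.76207 |R|=1.45953 →lo
  mid=-2.58791 |R|=1.12793 →lo
  mid=-2.50083 |R|=0.98051 →hi
  mid=-2.54437 |R|=1.05276 →lo
  mid=-2.52260 |R|=1.01627 →lo
  mid=-2.51171 |R|=0.99830 →hi
  mid=-2.51716 |R|=1.00727 →lo
  mid=-2.51443 |R|=1.00278 →lo
  ...
  [-2.51290,-2.51273] ⇒ x*=-2.5127
Interval (-2.5127, 0).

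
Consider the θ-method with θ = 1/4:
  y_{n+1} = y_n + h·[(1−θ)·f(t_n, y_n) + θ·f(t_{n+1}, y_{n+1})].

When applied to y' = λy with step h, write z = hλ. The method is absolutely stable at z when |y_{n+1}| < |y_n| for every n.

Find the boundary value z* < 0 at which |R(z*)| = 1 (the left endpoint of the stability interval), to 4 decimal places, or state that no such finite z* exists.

z* = -4.0000.

Test eqn y'=λy, z=hλ:
  y_{n+1} = y_n + z·[3/4·y_n + 1/4·y_{n+1}] ⇒ (1 − 1/4z)y_{n+1} = (1 + 3/4z)y_n
  so R(z) = (1 + 3/4z)/(1 − 1/4z).

Need |R(x)|<1, x<0.
x=-0.65: |R|=0.4409
R=−1: 1+3/4x = −1+1/4x ⇒ -1/2x=2 ⇒ x=2/(-1/2)=-4.0000
Confirm numerically:
  x=-3.386: |R|=0.83374 <1
  x=-3.175: |R|=0.77003 <1
  x=-1.821: |R|=0.25133 <1
  x=-4.214: |R|=1.05211 >1
  x=-4.153: |R|=1.03753 >1
So |R|<1 on (-4.0000, 0).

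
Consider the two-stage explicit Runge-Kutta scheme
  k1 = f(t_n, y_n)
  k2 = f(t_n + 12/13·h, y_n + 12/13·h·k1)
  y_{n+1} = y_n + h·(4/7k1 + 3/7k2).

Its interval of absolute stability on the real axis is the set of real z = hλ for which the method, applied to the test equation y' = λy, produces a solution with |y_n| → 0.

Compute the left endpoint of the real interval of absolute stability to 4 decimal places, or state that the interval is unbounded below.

Set f=λy, z=hλ:
  k1=λy_n ⇒ h·k1=z·y_n;  k2=λ(1+12/13z)y_n ⇒ h·k2=z(1+12/13z)y_n
  y_{n+1}/y_n = 1 + 4/7z + 3/7z(1+12/13z) = 1 + z + 36/91z²
  Hence R(z) = 1 + z + 36/91z².

Solve |R(x)|<1 on ℝ⁻.
x=-0.85: |R|=0.4358
R=1: x+36/91x²=0 ⇒ x=−91/36=-2.5278; min R=1−1/(4·36/91)=0.3681>−1
Confirm numerically:
  x=-2.170: |R|=0.69286 <1
  x=-1.990: |R|=0.57663 <1
  x=-1.107: |R|=0.37779 <1
  x=-2.986: |R|=1.54129 >1
  x=-2.632: |R|=1.10852 >1
  x=-2.602: |R|=1.07640 >1
So |R|<1 on (-2.5278, 0).

z* = -2.5278.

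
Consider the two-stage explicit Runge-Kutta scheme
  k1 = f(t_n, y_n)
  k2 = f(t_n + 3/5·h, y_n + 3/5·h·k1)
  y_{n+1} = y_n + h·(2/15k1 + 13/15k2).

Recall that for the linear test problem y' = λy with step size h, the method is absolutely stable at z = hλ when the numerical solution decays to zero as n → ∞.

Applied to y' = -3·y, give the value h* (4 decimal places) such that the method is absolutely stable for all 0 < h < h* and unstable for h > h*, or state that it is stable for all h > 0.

With y'=λy (z=hλ):
  k1=λy_n ⇒ h·k1=z·y_n;  k2=λ(1+3/5z)y_n ⇒ h·k2=z(1+3/5z)y_n
  y_{n+1}/y_n = 1 + 2/15z + 13/15z(1+3/5z) = 1 + z + 13/25z²
  R(z) = 1 + z + 13/25z².

Find x<0 with |R(x)|<1.
x=-1: |R|=0.5200
R=1: x+13/25x²=0 ⇒ x=−25/13=-1.9231; min R=1−1/(4·13/25)=0.5192>−1
Confirm numerically:
  x=-1.879: |R|=0.95693 <1
  x=-1.429: |R|=0.63286 <1
  x=-1.245: |R|=0.56101 <1
  x=-0.930: |R|=0.51975 <1
  x=-2.514: |R|=1.77250 >1
  x=-2.391: |R|=1.58178 >1
Stable set (-1.9231, 0).

(-1.9231,0); λ=-3 ⇒ h* = (25/13)/3 = 0.6410.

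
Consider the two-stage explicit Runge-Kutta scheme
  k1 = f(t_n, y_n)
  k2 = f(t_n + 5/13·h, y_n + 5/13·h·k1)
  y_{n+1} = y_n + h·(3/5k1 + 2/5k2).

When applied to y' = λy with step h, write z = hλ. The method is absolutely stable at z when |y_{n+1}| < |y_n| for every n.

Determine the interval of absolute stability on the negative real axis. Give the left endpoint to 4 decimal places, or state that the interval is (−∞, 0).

(-6.5000, 0).

With y'=λy (z=hλ):
  k1=λy_n ⇒ h·k1=z·y_n;  k2=λ(1+5/13z)y_n ⇒ h·k2=z(1+5/13z)y_n
  y_{n+1}/y_n = 1 + 3/5z + 2/5z(1+5/13z) = 1 + z + 2/13z²
  R(z) = 1 + z + 2/13z².

Boundary: |R(x)|=1, x<0.
x=-1.01: |R|=0.1469
R=1: x+2/13x²=0 ⇒ x=−13/2=-6.5000; min R=1−1/(4·2/13)=-0.6250>−1
Confirm numerically:
  x=-5.679: |R|=0.28270 <1
  x=-5.223: |R|=0.02612 <1
  x=-4.885: |R|=0.21373 <1
  x=-6.885: |R|=1.40780 >1
  x=-6.794: |R|=1.30730 >1
Stable set (-6.5000, 0).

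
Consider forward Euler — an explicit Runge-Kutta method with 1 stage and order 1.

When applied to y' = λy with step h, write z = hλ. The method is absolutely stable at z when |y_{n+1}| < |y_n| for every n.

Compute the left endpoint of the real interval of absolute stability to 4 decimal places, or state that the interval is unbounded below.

left endpoint -2.0000.

On y'=λy, z=hλ:
  order 1, 1-stage ⇒ R(z)=1+z
  (e.g. R(-1.55)=-0.55000, |R|=0.55000)

Solve |R(x)|<1 on ℝ⁻.
x=-1.55: |R|=0.5500
|R(-1.82)|=0.8200 |R(-1.17)|=0.1700 |R(-0.77)|=0.2300
Bisect:
  x_lo=-2.3177 |R|=1.3177  x_hi=-0.3472 |R|=0.6528
  mid=-1.33245 |R|=0.33245 →hi
  mid=-1.82507 |R|=0.82507 →hi
  mid=-2.07137 |R|=1.07137 →lo
  mid=-1.94822 |R|=0.94822 →hi
  mid=-2.00980 |R|=1.00980 →lo
  mid=-1.97901 |R|=0.97901 →hi
  mid=-1.99440 |R|=0.99440 →hi
  ...
  [-2.00006,-1.99993] ⇒ x*=-2.0000
So |R|<1 on (-2.0000, 0).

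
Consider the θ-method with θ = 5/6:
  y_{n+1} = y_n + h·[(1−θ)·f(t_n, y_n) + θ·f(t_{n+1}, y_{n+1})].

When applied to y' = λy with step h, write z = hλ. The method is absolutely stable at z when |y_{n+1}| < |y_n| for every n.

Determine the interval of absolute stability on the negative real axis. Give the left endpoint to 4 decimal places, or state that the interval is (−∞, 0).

With y'=λy (z=hλ):
  y_{n+1} = y_n + z·[1/6·y_n + 5/6·y_{n+1}] ⇒ (1 − 5/6z)y_{n+1} = (1 + 1/6z)y_n
  ⇒ R(z) = (1 + 1/6z)/(1 − 5/6z).

Boundary: |R(x)|=1, x<0.
x=-0.5: |R|=0.6471
x=-2: |R|=0.2500
x=-10: |R|=0.0714
x=-100: |R|=0.1858
θ=5/6≥1/2 ⇒ |1+1/6x|<|1−5/6x| ∀x<0 ⇒ interval (−∞,0).

(−∞, 0) — no finite endpoint.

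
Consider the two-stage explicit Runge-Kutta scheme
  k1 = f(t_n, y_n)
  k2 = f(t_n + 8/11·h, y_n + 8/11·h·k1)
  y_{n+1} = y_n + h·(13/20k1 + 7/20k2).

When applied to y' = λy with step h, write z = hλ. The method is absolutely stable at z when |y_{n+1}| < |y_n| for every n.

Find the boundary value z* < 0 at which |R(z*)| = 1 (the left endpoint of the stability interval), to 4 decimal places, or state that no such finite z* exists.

z* = -3.9286.

On y'=λy, z=hλ:
  k1=λy_n ⇒ h·k1=z·y_n;  k2=λ(1+8/11z)y_n ⇒ h·k2=z(1+8/11z)y_n
  y_{n+1}/y_n = 1 + 13/20z + 7/20z(1+8/11z) = 1 + z + 14/55z²
  ⇒ R(z) = 1 + z + 14/55z².

Boundary: |R(x)|=1, x<0.
x=-1.77: |R|=0.0275
R=1: x+14/55x²=0 ⇒ x=−55/14=-3.9286; min R=1−1/(4·14/55)=0.0179>−1
Confirm numerically:
  x=-2.935: |R|=0.25771 <1
  x=-2.826: |R|=0.20687 <1
  x=-2.514: |R|=0.09478 <1
  x=-4.141: |R|=1.22392 >1
  x=-4.089: |R|=1.16698 >1
So |R|<1 on (-3.9286, 0).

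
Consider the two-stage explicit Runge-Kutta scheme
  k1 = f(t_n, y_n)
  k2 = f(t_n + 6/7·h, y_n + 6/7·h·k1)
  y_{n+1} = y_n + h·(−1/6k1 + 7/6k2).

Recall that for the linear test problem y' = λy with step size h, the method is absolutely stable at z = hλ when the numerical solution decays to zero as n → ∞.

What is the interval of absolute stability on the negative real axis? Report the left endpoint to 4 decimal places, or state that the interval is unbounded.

Test eqn y'=λy, z=hλ:
  k1=λy_n ⇒ h·k1=z·y_n;  k2=λ(1+6/7z)y_n ⇒ h·k2=z(1+6/7z)y_n
  y_{n+1}/y_n = 1 − 1/6z + 7/6z(1+6/7z) = 1 + z + z²
  Hence R(z) = 1 + z + z².

Boundary: |R(x)|=1, x<0.
x=-1.08: |R|=1.0864
R=1: x+1x²=0 ⇒ x=−1=-1.0000; min R=1−1/(4·1)=0.7500>−1
Confirm numerically:
  x=-0.905: |R|=0.91402 <1
  x=-0.880: |R|=0.89440 <1
  x=-0.473: |R|=0.75073 <1
  x=-0.421: |R|=0.75624 <1
  x=-1.563: |R|=1.87997 >1
  x=-1.148: |R|=1.16990 >1
  x=-1.104: |R|=1.11482 >1
Stable set (-1.0000, 0).

z∈(-1.0000,0).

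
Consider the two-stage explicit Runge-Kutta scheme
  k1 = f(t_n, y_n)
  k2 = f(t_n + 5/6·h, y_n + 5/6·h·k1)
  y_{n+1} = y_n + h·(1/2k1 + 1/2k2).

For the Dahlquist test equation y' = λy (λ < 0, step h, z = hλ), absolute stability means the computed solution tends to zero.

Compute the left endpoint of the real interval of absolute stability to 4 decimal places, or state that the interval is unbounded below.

z* = -2.4000.

Test eqn y'=λy, z=hλ:
  k1=λy_n ⇒ h·k1=z·y_n;  k2=λ(1+5/6z)y_n ⇒ h·k2=z(1+5/6z)y_n
  y_{n+1}/y_n = 1 + 1/2z + 1/2z(1+5/6z) = 1 + z + 5/12z²
  ⇒ R(z) = 1 + z + 5/12z².

Need |R(x)|<1, x<0.
x=-1.49: |R|=0.4350
R=1: x+5/12x²=0 ⇒ x=−12/5=-2.4000; min R=1−1/(4·5/12)=0.4000>−1
Confirm numerically:
  x=-1.623: |R|=0.47455 <1
  x=-1.557: |R|=0.45310 <1
  x=-1.229: |R|=0.40035 <1
  x=-1.077: |R|=0.40630 <1
  x=-2.977: |R|=1.71572 >1
  x=-2.910: |R|=1.61838 >1
  x=-2.881: |R|=1.57740 >1
So |R|<1 on (-2.4000, 0).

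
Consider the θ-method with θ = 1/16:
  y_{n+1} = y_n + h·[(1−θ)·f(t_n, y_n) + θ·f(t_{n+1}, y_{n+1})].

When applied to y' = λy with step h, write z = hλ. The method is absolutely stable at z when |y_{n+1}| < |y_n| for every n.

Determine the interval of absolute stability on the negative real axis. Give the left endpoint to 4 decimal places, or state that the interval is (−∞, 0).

(-2.2857, 0).

Test eqn y'=λy, z=hλ:
  y_{n+1} = y_n + z·[15/16·y_n + 1/16·y_{n+1}] ⇒ (1 − 1/16z)y_{n+1} = (1 + 15/16z)y_n
  ⇒ R(z) = (1 + 15/16z)/(1 − 1/16z).

Find x<0 with |R(x)|<1.
x=-1.09: |R|=0.0205
R=−1: 1+15/16x = −1+1/16x ⇒ -7/8x=2 ⇒ x=2/(-7/8)=-2.2857
Confirm numerically:
  x=-1.934: |R|=0.72544 <1
  x=-1.877: |R|=0.67992 <1
  x=-1.652: |R|=0.49739 <1
  x=-1.513: |R|=0.38229 <1
  x=-2.788: |R|=1.37428 >1
  x=-2.762: |R|=1.35540 >1
  x=-2.362: |R|=1.05816 >1
So |R|<1 on (-2.2857, 0).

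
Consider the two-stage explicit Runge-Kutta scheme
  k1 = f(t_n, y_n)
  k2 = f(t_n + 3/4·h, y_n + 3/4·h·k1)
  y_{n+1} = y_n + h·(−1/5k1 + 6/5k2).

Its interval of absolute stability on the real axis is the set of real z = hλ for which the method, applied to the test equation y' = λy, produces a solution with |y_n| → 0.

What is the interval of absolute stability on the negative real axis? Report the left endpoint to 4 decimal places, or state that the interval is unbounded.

Set f=λy, z=hλ:
  k1=λy_n ⇒ h·k1=z·y_n;  k2=λ(1+3/4z)y_n ⇒ h·k2=z(1+3/4z)y_n
  y_{n+1}/y_n = 1 − 1/5z + 6/5z(1+3/4z) = 1 + z + 9/10z²
  ⇒ R(z) = 1 + z + 9/10z².

Need |R(x)|<1, x<0.
x=-1.74: |R|=1.9848
R=1: x+9/10x²=0 ⇒ x=−10/9=-1.1111; min R=1−1/(4·9/10)=0.7222>−1
Confirm numerically:
  x=-0.876: |R|=0.81464 <1
  x=-0.844: |R|=0.79710 <1
  x=-0.647: |R|=0.72975 <1
  x=-1.674: |R|=1.84805 >1
  x=-1.482: |R|=1.49469 >1
Stable set (-1.1111, 0).

(-1.1111, 0).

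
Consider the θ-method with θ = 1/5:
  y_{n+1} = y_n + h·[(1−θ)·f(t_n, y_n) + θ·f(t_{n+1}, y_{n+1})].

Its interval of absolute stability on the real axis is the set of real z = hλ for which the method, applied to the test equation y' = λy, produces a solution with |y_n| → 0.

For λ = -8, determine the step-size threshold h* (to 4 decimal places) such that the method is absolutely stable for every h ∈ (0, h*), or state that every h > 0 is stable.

With y'=λy (z=hλ):
  y_{n+1} = y_n + z·[4/5·y_n + 1/5·y_{n+1}] ⇒ (1 − 1/5z)y_{n+1} = (1 + 4/5z)y_n
  ⇒ R(z) = (1 + 4/5z)/(1 − 1/5z).

Boundary: |R(x)|=1, x<0.
x=-0.53: |R|=0.5208
R=−1: 1+4/5x = −1+1/5x ⇒ -3/5x=2 ⇒ x=2/(-3/5)=-3.3333
Confirm numerically:
  x=-3.223: |R|=0.95975 <1
  x=-2.186: |R|=0.52101 <1
  x=-2.048: |R|=0.45289 <1
  x=-1.681: |R|=0.25805 <1
  x=-3.755: |R|=1.14449 >1
  x=-3.625: |R|=1.10145 >1
Interval (-3.3333, 0).

(-3.3333,0); λ=-8 ⇒ h* = (10/3)/8 = 0.4167.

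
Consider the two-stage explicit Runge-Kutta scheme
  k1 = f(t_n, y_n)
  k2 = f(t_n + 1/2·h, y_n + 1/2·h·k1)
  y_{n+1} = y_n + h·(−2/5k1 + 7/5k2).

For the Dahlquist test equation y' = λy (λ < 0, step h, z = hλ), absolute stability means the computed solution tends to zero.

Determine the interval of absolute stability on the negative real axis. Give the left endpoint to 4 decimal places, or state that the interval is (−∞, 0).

Test eqn y'=λy, z=hλ:
  k1=λy_n ⇒ h·k1=z·y_n;  k2=λ(1+1/2z)y_n ⇒ h·k2=z(1+1/2z)y_n
  y_{n+1}/y_n = 1 − 2/5z + 7/5z(1+1/2z) = 1 + z + 7/10z²
  so R(z) = 1 + z + 7/10z².

Boundary: |R(x)|=1, x<0.
x=-0.52: |R|=0.6693
R=1: x+7/10x²=0 ⇒ x=−10/7=-1.4286; min R=1−1/(4·7/10)=0.6429>−1
Confirm numerically:
  x=-1.394: |R|=0.96627 <1
  x=-1.008: |R|=0.70324 <1
  x=-0.691: |R|=0.64324 <1
  x=-1.804: |R|=1.47409 >1
  x=-1.803: |R|=1.47257 >1
Stable set (-1.4286, 0).

z∈(-1.4286,0).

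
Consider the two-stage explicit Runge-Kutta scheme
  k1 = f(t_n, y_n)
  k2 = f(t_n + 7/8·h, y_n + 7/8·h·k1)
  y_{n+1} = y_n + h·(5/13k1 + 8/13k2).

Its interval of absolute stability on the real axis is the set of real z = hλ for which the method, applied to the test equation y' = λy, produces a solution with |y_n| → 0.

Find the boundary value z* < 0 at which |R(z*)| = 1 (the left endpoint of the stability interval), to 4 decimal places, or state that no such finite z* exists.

Test eqn y'=λy, z=hλ:
  k1=λy_n ⇒ h·k1=z·y_n;  k2=λ(1+7/8z)y_n ⇒ h·k2=z(1+7/8z)y_n
  y_{n+1}/y_n = 1 + 5/13z + 8/13z(1+7/8z) = 1 + z + 7/13z²
  Hence R(z) = 1 + z + 7/13z².

Solve |R(x)|<1 on ℝ⁻.
x=-1.44: |R|=0.6766
R=1: x+7/13x²=0 ⇒ x=−13/7=-1.8571; min R=1−1/(4·7/13)=0.5357>−1
Confirm numerically:
  x=-1.813: |R|=0.95691 <1
  x=-1.648: |R|=0.81441 <1
  x=-1.278: |R|=0.60146 <1
  x=-1.107: |R|=0.55286 <1
  x=-2.048: |R|=1.21047 >1
  x=-2.027: |R|=1.18539 >1
  x=-1.952: |R|=1.09970 >1
Interval (-1.8571, 0).

left endpoint -1.8571.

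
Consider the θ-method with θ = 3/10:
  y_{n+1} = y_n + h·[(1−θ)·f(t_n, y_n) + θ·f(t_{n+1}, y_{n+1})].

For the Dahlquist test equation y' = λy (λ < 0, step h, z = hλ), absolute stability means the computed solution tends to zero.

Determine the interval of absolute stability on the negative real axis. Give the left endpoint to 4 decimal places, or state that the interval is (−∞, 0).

(-5.0000, 0).

Set f=λy, z=hλ:
  y_{n+1} = y_n + z·[7/10·y_n + 3/10·y_{n+1}] ⇒ (1 − 3/10z)y_{n+1} = (1 + 7/10z)y_n
  ⇒ R(z) = (1 + 7/10z)/(1 − 3/10z).

Boundary: |R(x)|=1, x<0.
x=-0.37: |R|=0.6670
R=−1: 1+7/10x = −1+3/10x ⇒ -2/5x=2 ⇒ x=2/(-2/5)=-5.0000
Confirm numerically:
  x=-4.224: |R|=0.86309 <1
  x=-2.665: |R|=0.48097 <1
  x=-2.042: |R|=0.26628 <1
  x=-5.534: |R|=1.08029 >1
  x=-5.242: |R|=1.03763 >1
  x=-5.236: |R|=1.03672 >1
Interval (-5.0000, 0).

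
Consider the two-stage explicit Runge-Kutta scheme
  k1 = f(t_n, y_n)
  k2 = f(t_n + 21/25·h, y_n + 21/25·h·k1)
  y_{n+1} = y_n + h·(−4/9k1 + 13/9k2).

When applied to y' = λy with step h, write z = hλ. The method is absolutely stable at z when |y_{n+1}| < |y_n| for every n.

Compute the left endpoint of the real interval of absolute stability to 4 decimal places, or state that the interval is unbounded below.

Set f=λy, z=hλ:
  k1=λy_n ⇒ h·k1=z·y_n;  k2=λ(1+21/25z)y_n ⇒ h·k2=z(1+21/25z)y_n
  y_{n+1}/y_n = 1 − 4/9z + 13/9z(1+21/25z) = 1 + z + 91/75z²
  Hence R(z) = 1 + z + 91/75z².

Need |R(x)|<1, x<0.
x=-0.35: |R|=0.7986
R=1: x+91/75x²=0 ⇒ x=−75/91=-0.8242; min R=1−1/(4·91/75)=0.7940>−1
Confirm numerically:
  x=-0.621: |R|=0.84691 <1
  x=-0.577: |R|=0.82695 <1
  x=-0.552: |R|=0.81771 <1
  x=-0.342: |R|=0.79992 <1
  x=-1.377: |R|=1.92364 >1
  x=-0.990: |R|=1.19919 >1
Interval (-0.8242, 0).

left endpoint -0.8242.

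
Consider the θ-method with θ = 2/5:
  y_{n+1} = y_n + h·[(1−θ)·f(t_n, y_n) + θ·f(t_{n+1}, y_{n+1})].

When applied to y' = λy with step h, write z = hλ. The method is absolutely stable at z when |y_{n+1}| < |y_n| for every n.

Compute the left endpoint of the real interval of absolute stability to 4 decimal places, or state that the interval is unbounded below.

left endpoint -10.0000.

Test eqn y'=λy, z=hλ:
  y_{n+1} = y_n + z·[3/5·y_n + 2/5·y_{n+1}] ⇒ (1 − 2/5z)y_{n+1} = (1 + 3/5z)y_n
  R(z) = (1 + 3/5z)/(1 − 2/5z).

Need |R(x)|<1, x<0.
x=-1.13: |R|=0.2218
R=−1: 1+3/5x = −1+2/5x ⇒ -1/5x=2 ⇒ x=2/(-1/5)=-10.0000
Confirm numerically:
  x=-8.936: |R|=0.95348 <1
  x=-8.407: |R|=0.92697 <1
  x=-5.990: |R|=0.76384 <1
  x=-5.258: |R|=0.69438 <1
  x=-10.398: |R|=1.01543 >1
  x=-10.258: |R|=1.01011 >1
  x=-10.137: |R|=1.00542 >1
Stable set (-10.0000, 0).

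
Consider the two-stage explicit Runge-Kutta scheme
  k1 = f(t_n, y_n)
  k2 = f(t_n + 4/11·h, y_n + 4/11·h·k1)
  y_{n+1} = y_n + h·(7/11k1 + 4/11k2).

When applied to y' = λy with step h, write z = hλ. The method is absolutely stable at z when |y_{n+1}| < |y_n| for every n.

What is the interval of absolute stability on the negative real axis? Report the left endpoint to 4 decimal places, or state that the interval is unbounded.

z∈(-7.5625,0).

Test eqn y'=λy, z=hλ:
  k1=λy_n ⇒ h·k1=z·y_n;  k2=λ(1+4/11z)y_n ⇒ h·k2=z(1+4/11z)y_n
  y_{n+1}/y_n = 1 + 7/11z + 4/11z(1+4/11z) = 1 + z + 16/121z²
  R(z) = 1 + z + 16/121z².

Need |R(x)|<1, x<0.
x=-0.97: |R|=0.1544
R=1: x+16/121x²=0 ⇒ x=−121/16=-7.5625; min R=1−1/(4·16/121)=-0.8906>−1
Confirm numerically:
  x=-7.294: |R|=0.74103 <1
  x=-4.230: |R|=0.86400 <1
  x=-3.412: |R|=0.87260 <1
  x=-7.865: |R|=1.31460 >1
  x=-7.688: |R|=1.12758 >1
Stable set (-7.5625, 0).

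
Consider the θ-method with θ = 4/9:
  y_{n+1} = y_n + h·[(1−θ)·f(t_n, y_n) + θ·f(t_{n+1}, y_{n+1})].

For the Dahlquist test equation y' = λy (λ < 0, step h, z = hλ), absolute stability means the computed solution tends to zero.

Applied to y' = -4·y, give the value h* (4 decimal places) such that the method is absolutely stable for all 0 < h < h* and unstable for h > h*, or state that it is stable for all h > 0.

On y'=λy, z=hλ:
  y_{n+1} = y_n + z·[5/9·y_n + 4/9·y_{n+1}] ⇒ (1 − 4/9z)y_{n+1} = (1 + 5/9z)y_n
  Hence R(z) = (1 + 5/9z)/(1 − 4/9z).

Need |R(x)|<1, x<0.
x=-0.55: |R|=0.5580
R=−1: 1+5/9x = −1+4/9x ⇒ -1/9x=2 ⇒ x=2/(-1/9)=-18.0000
Confirm numerically:
  x=-16.104: |R|=0.97417 <1
  x=-10.522: |R|=0.85363 <1
  x=-10.014: |R|=0.83721 <1
  x=-18.544: |R|=1.00654 >1
  x=-18.275: |R|=1.00335 >1
  x=-18.129: |R|=1.00158 >1
Interval (-18.0000, 0).

(-18.0000,0); λ=-4 ⇒ h* = (18)/4 = 4.5000.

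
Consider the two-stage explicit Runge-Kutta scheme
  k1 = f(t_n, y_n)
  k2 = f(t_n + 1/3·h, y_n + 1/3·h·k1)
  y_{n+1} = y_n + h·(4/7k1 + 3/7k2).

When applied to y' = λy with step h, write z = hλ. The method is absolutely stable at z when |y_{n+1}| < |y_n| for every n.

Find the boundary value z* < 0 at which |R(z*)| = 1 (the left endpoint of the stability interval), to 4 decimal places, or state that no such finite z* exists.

Set f=λy, z=hλ:
  k1=λy_n ⇒ h·k1=z·y_n;  k2=λ(1+1/3z)y_n ⇒ h·k2=z(1+1/3z)y_n
  y_{n+1}/y_n = 1 + 4/7z + 3/7z(1+1/3z) = 1 + z + 1/7z²
  so R(z) = 1 + z + 1/7z².

Need |R(x)|<1, x<0.
x=-1.3: |R|=0.0586
R=1: x+1/7x²=0 ⇒ x=−7=-7.0000; min R=1−1/(4·1/7)=-0.7500>−1
Confirm numerically:
  x=-6.457: |R|=0.49912 <1
  x=-5.972: |R|=0.12297 <1
  x=-5.111: |R|=0.37924 <1
  x=-7.354: |R|=1.37190 >1
  x=-7.315: |R|=1.32917 >1
  x=-7.084: |R|=1.08501 >1
Stable set (-7.0000, 0).

left endpoint -7.0000.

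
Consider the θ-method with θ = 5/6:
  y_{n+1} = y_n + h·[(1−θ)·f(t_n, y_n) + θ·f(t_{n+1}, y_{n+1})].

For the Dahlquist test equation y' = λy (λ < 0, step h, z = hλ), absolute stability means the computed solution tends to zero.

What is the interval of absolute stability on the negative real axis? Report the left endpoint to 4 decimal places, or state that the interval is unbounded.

unbounded; (−∞, 0).

Test eqn y'=λy, z=hλ:
  y_{n+1} = y_n + z·[1/6·y_n + 5/6·y_{n+1}] ⇒ (1 − 5/6z)y_{n+1} = (1 + 1/6z)y_n
  R(z) = (1 + 1/6z)/(1 − 5/6z).

Solve |R(x)|<1 on ℝ⁻.
x=-0.59: |R|=0.6045
x=-2: |R|=0.2500
x=-10: |R|=0.0714
x=-100: |R|=0.1858
θ=5/6≥1/2 ⇒ |1+1/6x|<|1−5/6x| ∀x<0 ⇒ stable on all of ℝ⁻.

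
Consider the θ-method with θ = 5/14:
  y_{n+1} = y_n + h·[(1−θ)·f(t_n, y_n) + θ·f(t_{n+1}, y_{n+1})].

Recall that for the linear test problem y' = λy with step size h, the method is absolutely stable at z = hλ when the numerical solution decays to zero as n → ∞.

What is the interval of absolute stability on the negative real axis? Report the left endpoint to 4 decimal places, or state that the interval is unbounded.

With y'=λy (z=hλ):
  y_{n+1} = y_n + z·[9/14·y_n + 5/14·y_{n+1}] ⇒ (1 − 5/14z)y_{n+1} = (1 + 9/14z)y_n
  R(z) = (1 + 9/14z)/(1 − 5/14z).

Boundary: |R(x)|=1, x<0.
x=-0.35: |R|=0.6889
R=−1: 1+9/14x = −1+5/14x ⇒ -2/7x=2 ⇒ x=2/(-2/7)=-7.0000
Confirm numerically:
  x=-6.734: |R|=0.97768 <1
  x=-5.392: |R|=0.84297 <1
  x=-4.703: |R|=0.75508 <1
  x=-3.488: |R|=0.55318 <1
  x=-7.586: |R|=1.04514 >1
  x=-7.578: |R|=1.04456 >1
  x=-7.251: |R|=1.01998 >1
So |R|<1 on (-7.0000, 0).

z∈(-7.0000,0).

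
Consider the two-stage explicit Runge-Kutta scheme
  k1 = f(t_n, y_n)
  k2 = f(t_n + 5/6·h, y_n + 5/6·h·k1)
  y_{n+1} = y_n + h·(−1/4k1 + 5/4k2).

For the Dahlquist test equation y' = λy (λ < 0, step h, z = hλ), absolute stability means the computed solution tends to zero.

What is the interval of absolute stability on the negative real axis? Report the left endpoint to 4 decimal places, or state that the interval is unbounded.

(-0.9600, 0).

Set f=λy, z=hλ:
  k1=λy_n ⇒ h·k1=z·y_n;  k2=λ(1+5/6z)y_n ⇒ h·k2=z(1+5/6z)y_n
  y_{n+1}/y_n = 1 − 1/4z + 5/4z(1+5/6z) = 1 + z + 25/24z²
  Hence R(z) = 1 + z + 25/24z².

Find x<0 with |R(x)|<1.
x=-1.35: |R|=1.5484
R=1: x+25/24x²=0 ⇒ x=−24/25=-0.9600; min R=1−1/(4·25/24)=0.7600>−1
Confirm numerically:
  x=-0.934: |R|=0.97470 <1
  x=-0.891: |R|=0.93596 <1
  x=-0.746: |R|=0.83370 <1
  x=-0.537: |R|=0.76338 <1
  x=-1.362: |R|=1.57034 >1
  x=-1.145: |R|=1.22065 >1
Interval (-0.9600, 0).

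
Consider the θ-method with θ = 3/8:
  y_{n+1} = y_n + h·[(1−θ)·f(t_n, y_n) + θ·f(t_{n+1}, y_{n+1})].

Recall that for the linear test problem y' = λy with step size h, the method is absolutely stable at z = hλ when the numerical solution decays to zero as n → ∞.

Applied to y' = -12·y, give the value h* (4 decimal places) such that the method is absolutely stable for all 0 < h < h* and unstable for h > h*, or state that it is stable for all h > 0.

(-8.0000,0); λ=-12 ⇒ h* = (8)/12 = 0.6667.

With y'=λy (z=hλ):
  y_{n+1} = y_n + z·[5/8·y_n + 3/8·y_{n+1}] ⇒ (1 − 3/8z)y_{n+1} = (1 + 5/8z)y_n
  R(z) = (1 + 5/8z)/(1 − 3/8z).

Solve |R(x)|<1 on ℝ⁻.
x=-0.62: |R|=0.4970
R=−1: 1+5/8x = −1+3/8x ⇒ -1/4x=2 ⇒ x=2/(-1/4)=-8.0000
Confirm numerically:
  x=-6.252: |R|=0.86934 <1
  x=-4.062: |R|=0.60983 <1
  x=-3.912: |R|=0.58573 <1
  x=-8.147: |R|=1.00906 >1
  x=-8.032: |R|=1.00199 >1
So |R|<1 on (-8.0000, 0).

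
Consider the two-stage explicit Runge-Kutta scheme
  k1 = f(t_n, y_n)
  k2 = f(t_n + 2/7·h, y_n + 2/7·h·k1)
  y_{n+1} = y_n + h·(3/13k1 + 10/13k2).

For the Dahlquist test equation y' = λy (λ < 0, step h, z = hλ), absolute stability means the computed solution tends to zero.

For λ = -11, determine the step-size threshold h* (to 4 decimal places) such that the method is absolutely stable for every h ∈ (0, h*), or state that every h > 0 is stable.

With y'=λy (z=hλ):
  k1=λy_n ⇒ h·k1=z·y_n;  k2=λ(1+2/7z)y_n ⇒ h·k2=z(1+2/7z)y_n
  y_{n+1}/y_n = 1 + 3/13z + 10/13z(1+2/7z) = 1 + z + 20/91z²
  Hence R(z) = 1 + z + 20/91z².

Boundary: |R(x)|=1, x<0.
x=-1.53: |R|=0.0155
R=1: x+20/91x²=0 ⇒ x=−91/20=-4.5500; min R=1−1/(4·20/91)=-0.1375>−1
Confirm numerically:
  x=-4.496: |R|=0.94664 <1
  x=-4.014: |R|=0.52714 <1
  x=-1.849: |R|=0.09762 <1
  x=-4.905: |R|=1.38270 >1
  x=-4.850: |R|=1.31978 >1
So |R|<1 on (-4.5500, 0).

(-4.5500,0); λ=-11 ⇒ h* = (91/20)/11 = 0.4136.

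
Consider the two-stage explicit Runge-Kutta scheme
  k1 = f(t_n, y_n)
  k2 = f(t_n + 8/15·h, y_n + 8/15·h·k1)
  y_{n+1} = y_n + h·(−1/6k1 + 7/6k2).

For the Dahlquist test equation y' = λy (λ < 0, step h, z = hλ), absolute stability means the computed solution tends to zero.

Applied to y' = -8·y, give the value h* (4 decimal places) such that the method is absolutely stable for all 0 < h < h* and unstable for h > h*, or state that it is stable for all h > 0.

Set f=λy, z=hλ:
  k1=λy_n ⇒ h·k1=z·y_n;  k2=λ(1+8/15z)y_n ⇒ h·k2=z(1+8/15z)y_n
  y_{n+1}/y_n = 1 − 1/6z + 7/6z(1+8/15z) = 1 + z + 28/45z²
  ⇒ R(z) = 1 + z + 28/45z².

Boundary: |R(x)|=1, x<0.
x=-0.6: |R|=0.6240
R=1: x+28/45x²=0 ⇒ x=−45/28=-1.6071; min R=1−1/(4·28/45)=0.5982>−1
Confirm numerically:
  x=-0.988: |R|=0.61938 <1
  x=-0.821: |R|=0.59840 <1
  x=-0.686: |R|=0.60682 <1
  x=-0.644: |R|=0.61406 <1
  x=-2.148: |R|=1.72287 >1
  x=-2.106: |R|=1.65370 >1
  x=-1.717: |R|=1.11737 >1
So |R|<1 on (-1.6071, 0).

(-1.6071,0); λ=-8 ⇒ h* = (45/28)/8 = 0.2009.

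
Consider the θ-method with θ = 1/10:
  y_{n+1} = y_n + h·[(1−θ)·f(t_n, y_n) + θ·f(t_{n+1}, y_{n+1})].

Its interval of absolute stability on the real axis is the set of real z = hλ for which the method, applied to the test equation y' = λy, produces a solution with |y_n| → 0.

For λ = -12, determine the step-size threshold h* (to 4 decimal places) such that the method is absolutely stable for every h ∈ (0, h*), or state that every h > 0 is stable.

On y'=λy, z=hλ:
  y_{n+1} = y_n + z·[9/10·y_n + 1/10·y_{n+1}] ⇒ (1 − 1/10z)y_{n+1} = (1 + 9/10z)y_n
  ⇒ R(z) = (1 + 9/10z)/(1 − 1/10z).

Boundary: |R(x)|=1, x<0.
x=-1.01: |R|=0.0827
R=−1: 1+9/10x = −1+1/10x ⇒ -4/5x=2 ⇒ x=2/(-4/5)=-2.5000
Confirm numerically:
  x=-2.197: |R|=0.80126 <1
  x=-2.180: |R|=0.78982 <1
  x=-1.983: |R|=0.65484 <1
  x=-1.449: |R|=0.26561 <1
  x=-2.960: |R|=1.28395 >1
  x=-2.802: |R|=1.18872 >1
Interval (-2.5000, 0).

(-2.5000,0); λ=-12 ⇒ h* = (5/2)/12 = 0.2083.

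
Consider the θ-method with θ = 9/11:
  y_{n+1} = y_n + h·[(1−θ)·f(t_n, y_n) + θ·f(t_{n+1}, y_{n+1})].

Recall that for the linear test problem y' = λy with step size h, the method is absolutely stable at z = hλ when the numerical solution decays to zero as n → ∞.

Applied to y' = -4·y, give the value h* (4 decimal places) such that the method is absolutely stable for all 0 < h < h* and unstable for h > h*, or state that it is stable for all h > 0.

On y'=λy, z=hλ:
  y_{n+1} = y_n + z·[2/11·y_n + 9/11·y_{n+1}] ⇒ (1 − 9/11z)y_{n+1} = (1 + 2/11z)y_n
  so R(z) = (1 + 2/11z)/(1 − 9/11z).

Solve |R(x)|<1 on ℝ⁻.
x=-0.47: |R|=0.6605
x=-2: |R|=0.2414
x=-10: |R|=0.0891
x=-100: |R|=0.2075
θ=9/11≥1/2 ⇒ |1+2/11x|<|1−9/11x| ∀x<0 ⇒ unbounded interval.

unbounded; (−∞, 0). Any h>0 works for λ=-4.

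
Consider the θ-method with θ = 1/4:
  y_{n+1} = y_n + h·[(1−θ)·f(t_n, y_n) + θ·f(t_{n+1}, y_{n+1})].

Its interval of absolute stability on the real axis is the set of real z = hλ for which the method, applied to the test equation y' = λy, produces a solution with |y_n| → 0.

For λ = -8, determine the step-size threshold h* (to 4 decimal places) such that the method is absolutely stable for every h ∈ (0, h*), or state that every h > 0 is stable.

(-4.0000,0); λ=-8 ⇒ h* = (4)/8 = 0.5000.

Test eqn y'=λy, z=hλ:
  y_{n+1} = y_n + z·[3/4·y_n + 1/4·y_{n+1}] ⇒ (1 − 1/4z)y_{n+1} = (1 + 3/4z)y_n
  Hence R(z) = (1 + 3/4z)/(1 − 1/4z).

Find x<0 with |R(x)|<1.
x=-0.98: |R|=0.2129
R=−1: 1+3/4x = −1+1/4x ⇒ -1/2x=2 ⇒ x=2/(-1/2)=-4.0000
Confirm numerically:
  x=-3.771: |R|=0.94106 <1
  x=-3.682: |R|=0.91721 <1
  x=-3.565: |R|=0.88500 <1
  x=-3.030: |R|=0.72404 <1
  x=-4.429: |R|=1.10179 >1
  x=-4.197: |R|=1.04807 >1
  x=-4.167: |R|=1.04090 >1
Stable set (-4.0000, 0).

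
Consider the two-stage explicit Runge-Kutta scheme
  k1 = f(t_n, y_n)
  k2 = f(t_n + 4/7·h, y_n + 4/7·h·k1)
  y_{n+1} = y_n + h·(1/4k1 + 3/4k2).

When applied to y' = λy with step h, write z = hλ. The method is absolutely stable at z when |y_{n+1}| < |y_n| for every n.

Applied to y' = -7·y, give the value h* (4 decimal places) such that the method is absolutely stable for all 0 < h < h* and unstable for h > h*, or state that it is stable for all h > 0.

(-2.3333,0); λ=-7 ⇒ h* = (7/3)/7 = 0.3333.

Test eqn y'=λy, z=hλ:
  k1=λy_n ⇒ h·k1=z·y_n;  k2=λ(1+4/7z)y_n ⇒ h·k2=z(1+4/7z)y_n
  y_{n+1}/y_n = 1 + 1/4z + 3/4z(1+4/7z) = 1 + z + 3/7z²
  R(z) = 1 + z + 3/7z².

Need |R(x)|<1, x<0.
x=-1.06: |R|=0.4215
R=1: x+3/7x²=0 ⇒ x=−7/3=-2.3333; min R=1−1/(4·3/7)=0.4167>−1
Confirm numerically:
  x=-1.725: |R|=0.55027 <1
  x=-1.301: |R|=0.42440 <1
  x=-1.149: |R|=0.41680 <1
  x=-0.936: |R|=0.43947 <1
  x=-2.925: |R|=1.74170 >1
  x=-2.619: |R|=1.32064 >1
Stable set (-2.3333, 0).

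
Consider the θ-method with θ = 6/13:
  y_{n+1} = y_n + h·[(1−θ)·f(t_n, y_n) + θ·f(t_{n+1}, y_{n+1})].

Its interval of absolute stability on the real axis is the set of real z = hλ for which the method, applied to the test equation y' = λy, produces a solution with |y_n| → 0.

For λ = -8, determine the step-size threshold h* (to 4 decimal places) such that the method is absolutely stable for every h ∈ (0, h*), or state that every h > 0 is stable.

On y'=λy, z=hλ:
  y_{n+1} = y_n + z·[7/13·y_n + 6/13·y_{n+1}] ⇒ (1 − 6/13z)y_{n+1} = (1 + 7/13z)y_n
  Hence R(z) = (1 + 7/13z)/(1 − 6/13z).

Find x<0 with |R(x)|<1.
x=-0.99: |R|=0.3205
R=−1: 1+7/13x = −1+6/13x ⇒ -1/13x=2 ⇒ x=2/(-1/13)=-26.0000
Confirm numerically:
  x=-22.773: |R|=0.97843 <1
  x=-21.044: |R|=0.96441 <1
  x=-18.073: |R|=0.93472 <1
  x=-13.506: |R|=0.86714 <1
  x=-26.485: |R|=1.00282 >1
  x=-26.139: |R|=1.00082 >1
So |R|<1 on (-26.0000, 0).

(-26.0000,0); λ=-8 ⇒ h* = (26)/8 = 3.2500.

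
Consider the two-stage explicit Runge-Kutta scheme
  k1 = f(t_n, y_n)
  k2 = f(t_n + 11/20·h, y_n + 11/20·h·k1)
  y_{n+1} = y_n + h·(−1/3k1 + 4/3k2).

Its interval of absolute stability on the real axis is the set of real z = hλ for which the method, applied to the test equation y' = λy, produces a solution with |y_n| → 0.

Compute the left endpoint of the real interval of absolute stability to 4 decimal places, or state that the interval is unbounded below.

left endpoint -1.3636.

On y'=λy, z=hλ:
  k1=λy_n ⇒ h·k1=z·y_n;  k2=λ(1+11/20z)y_n ⇒ h·k2=z(1+11/20z)y_n
  y_{n+1}/y_n = 1 − 1/3z + 4/3z(1+11/20z) = 1 + z + 11/15z²
  Hence R(z) = 1 + z + 11/15z².

Solve |R(x)|<1 on ℝ⁻.
x=-1.62: |R|=1.3046
R=1: x+11/15x²=0 ⇒ x=−15/11=-1.3636; min R=1−1/(4·11/15)=0.6591>−1
Confirm numerically:
  x=-1.100: |R|=0.78733 <1
  x=-0.947: |R|=0.71066 <1
  x=-0.584: |R|=0.66611 <1
  x=-1.735: |R|=1.47250 >1
  x=-1.620: |R|=1.30456 >1
Interval (-1.3636, 0).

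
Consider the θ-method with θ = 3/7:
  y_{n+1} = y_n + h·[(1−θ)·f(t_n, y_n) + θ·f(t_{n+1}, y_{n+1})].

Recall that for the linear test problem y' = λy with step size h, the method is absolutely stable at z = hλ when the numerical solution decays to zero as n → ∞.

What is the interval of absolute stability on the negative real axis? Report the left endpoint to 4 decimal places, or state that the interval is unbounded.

z∈(-14.0000,0).

With y'=λy (z=hλ):
  y_{n+1} = y_n + z·[4/7·y_n + 3/7·y_{n+1}] ⇒ (1 − 3/7z)y_{n+1} = (1 + 4/7z)y_n
  R(z) = (1 + 4/7z)/(1 − 3/7z).

Need |R(x)|<1, x<0.
x=-0.56: |R|=0.5484
R=−1: 1+4/7x = −1+3/7x ⇒ -1/7x=2 ⇒ x=2/(-1/7)=-14.0000
Confirm numerically:
  x=-13.738: |R|=0.99457 <1
  x=-8.753: |R|=0.84224 <1
  x=-8.236: |R|=0.81822 <1
  x=-14.486: |R|=1.00963 >1
  x=-14.077: |R|=1.00156 >1
  x=-14.030: |R|=1.00061 >1
Interval (-14.0000, 0).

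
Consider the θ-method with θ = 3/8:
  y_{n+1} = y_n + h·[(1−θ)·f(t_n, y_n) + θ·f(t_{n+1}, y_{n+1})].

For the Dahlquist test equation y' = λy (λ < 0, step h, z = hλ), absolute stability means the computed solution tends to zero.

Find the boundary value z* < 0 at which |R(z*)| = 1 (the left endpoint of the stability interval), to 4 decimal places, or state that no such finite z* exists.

z* = -8.0000.

Test eqn y'=λy, z=hλ:
  y_{n+1} = y_n + z·[5/8·y_n + 3/8·y_{n+1}] ⇒ (1 − 3/8z)y_{n+1} = (1 + 5/8z)y_n
  R(z) = (1 + 5/8z)/(1 − 3/8z).

Boundary: |R(x)|=1, x<0.
x=-0.87: |R|=0.3440
R=−1: 1+5/8x = −1+3/8x ⇒ -1/4x=2 ⇒ x=2/(-1/4)=-8.0000
Confirm numerically:
  x=-7.669: |R|=0.97865 <1
  x=-5.781: |R|=0.82488 <1
  x=-3.353: |R|=0.48535 <1
  x=-8.204: |R|=1.01251 >1
  x=-8.139: |R|=1.00858 >1
So |R|<1 on (-8.0000, 0).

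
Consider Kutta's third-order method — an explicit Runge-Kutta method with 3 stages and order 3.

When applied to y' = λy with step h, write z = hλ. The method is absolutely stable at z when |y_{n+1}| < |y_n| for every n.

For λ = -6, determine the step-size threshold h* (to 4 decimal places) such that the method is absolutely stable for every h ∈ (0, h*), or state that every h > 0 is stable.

With y'=λy (z=hλ):
  order 3, 3-stage ⇒ R(z)=1+z+z^2/2+z^3/6
  (e.g. R(-1.1)=0.28317, |R|=0.28317)

Need |R(x)|<1, x<0.
x=-1.1: |R|=0.2832
|R(-1.9)|=0.2382 |R(-1.58)|=0.0108 |R(-1.12)|=0.2730
Bisect:
  x_lo=-3.0942 |R|=2.2445  x_hi=-0.0670 |R|=0.9352
  mid=-1.58058 |R|=0.01043 →hi
  mid=-2.33738 |R|=0.73403 →hi
  mid=-2.71579 |R|=1.36642 →lo
  mid=-2.52658 |R|=1.02290 →lo
  mid=-2.43198 |R|=0.87206 →hi
  mid=-2.47928 |R|=0.94582 →hi
  mid=-2.50293 |R|=0.98394 →hi
  ...
  [-2.51291,-2.51273] ⇒ x*=-2.5127
Interval (-2.5127, 0).

(-2.5127,0); λ=-6 ⇒ h* = 0.4188.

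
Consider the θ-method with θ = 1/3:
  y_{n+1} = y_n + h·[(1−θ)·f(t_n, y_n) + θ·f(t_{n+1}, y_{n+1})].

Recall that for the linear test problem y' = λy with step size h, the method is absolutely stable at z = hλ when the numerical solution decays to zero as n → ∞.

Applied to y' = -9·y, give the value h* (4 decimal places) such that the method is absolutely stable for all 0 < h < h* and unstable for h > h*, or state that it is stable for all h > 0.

Set f=λy, z=hλ:
  y_{n+1} = y_n + z·[2/3·y_n + 1/3·y_{n+1}] ⇒ (1 − 1/3z)y_{n+1} = (1 + 2/3z)y_n
  ⇒ R(z) = (1 + 2/3z)/(1 − 1/3z).

Find x<0 with |R(x)|<1.
x=-0.53: |R|=0.5496
R=−1: 1+2/3x = −1+1/3x ⇒ -1/3x=2 ⇒ x=2/(-1/3)=-6.0000
Confirm numerically:
  x=-4.878: |R|=0.85758 <1
  x=-4.861: |R|=0.85511 <1
  x=-3.472: |R|=0.60939 <1
  x=-3.424: |R|=0.59900 <1
  x=-6.513: |R|=1.05393 >1
  x=-6.491: |R|=1.05173 >1
  x=-6.196: |R|=1.02131 >1
So |R|<1 on (-6.0000, 0).

(-6.0000,0); λ=-9 ⇒ h* = (6)/9 = 0.6667.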